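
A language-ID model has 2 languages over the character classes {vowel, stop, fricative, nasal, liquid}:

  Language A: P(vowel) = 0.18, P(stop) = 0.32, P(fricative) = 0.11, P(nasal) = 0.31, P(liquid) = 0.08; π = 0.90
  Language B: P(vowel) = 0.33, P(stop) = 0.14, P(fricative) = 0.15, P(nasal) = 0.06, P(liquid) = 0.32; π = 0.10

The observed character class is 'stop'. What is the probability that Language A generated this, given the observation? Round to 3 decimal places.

By Bayes' theorem, P(k | x) = π_k f_k(x) / Σ_j π_j f_j(x).
Categorical probabilities:
  L_A = 0.32
  L_B = 0.14
Multiply by the mixture weights:
  π_A·L_A = 0.90 × 0.32 = 0.288
  π_B·L_B = 0.10 × 0.14 = 0.014
Marginal: 0.288 + 0.014 = 0.302
P(Language A | the observation) = 0.288 / 0.302 ≈ 0.954

0.954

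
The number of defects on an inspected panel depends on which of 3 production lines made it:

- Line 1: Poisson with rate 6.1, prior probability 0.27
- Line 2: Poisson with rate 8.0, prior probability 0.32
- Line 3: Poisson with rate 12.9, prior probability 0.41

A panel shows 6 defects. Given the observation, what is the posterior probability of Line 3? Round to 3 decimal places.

0.074

The responsibility of component k is w_k f_k(x) divided by Σ_j w_j f_j(x).
Component likelihoods at x = 6 defects:
  L_1 = 0.160491
  L_2 = 0.122138
  L_3 = 0.0159885
Unnormalised posteriors:
  w_1·L_1 = 0.27 × 0.160491 = 0.0433325
  w_2·L_2 = 0.32 × 0.122138 = 0.0390842
  w_3·L_3 = 0.41 × 0.0159885 = 0.00655527
Sum: 0.0433325 + 0.0390842 + 0.00655527 = 0.088972
Responsibility of Line 3: 0.00655527 / 0.088972 ≈ 0.074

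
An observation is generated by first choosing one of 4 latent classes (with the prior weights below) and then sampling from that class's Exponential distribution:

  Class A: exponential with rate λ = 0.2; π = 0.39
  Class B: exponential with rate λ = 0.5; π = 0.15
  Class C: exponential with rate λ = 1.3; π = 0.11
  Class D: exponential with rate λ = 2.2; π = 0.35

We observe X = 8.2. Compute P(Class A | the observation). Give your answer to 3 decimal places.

Apply Bayes' rule: the posterior for each component is proportional to its prior times its likelihood at x.
Component likelihoods at x = 8.2:
  f_A = 0.038796
  f_B = 0.00828634
  f_C = 3.05045e-05
  f_D = 3.21922e-08
Weight by the priors:
  P(Z=A)·f_A = 0.39 × 0.038796 = 0.0151304
  P(Z=B)·f_B = 0.15 × 0.00828634 = 0.00124295
  P(Z=C)·f_C = 0.11 × 3.05045e-05 = 3.3555e-06
  P(Z=D)·f_D = 0.35 × 3.21922e-08 = 1.12673e-08
Marginal: 0.0151304 + 0.00124295 + 3.3555e-06 + 1.12673e-08 = 0.0163768
Responsibility of Class A: 0.0151304 / 0.0163768 ≈ 0.924

0.924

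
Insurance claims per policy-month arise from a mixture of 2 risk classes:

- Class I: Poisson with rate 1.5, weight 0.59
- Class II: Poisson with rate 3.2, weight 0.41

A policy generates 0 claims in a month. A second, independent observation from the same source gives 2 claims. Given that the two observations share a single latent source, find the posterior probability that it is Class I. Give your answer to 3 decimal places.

Apply Bayes' rule: the posterior for each component is proportional to its prior times its likelihood at x.
Since both observations come from the same component, the likelihood for component k is f_k(x₁)·f_k(x₂).
  f_I = [e^(−1.5)·1.5^0/0! = 0.22313] × [0.251021] = 0.0560105
  f_II = [e^(−3.2)·3.2^0/0! = 0.0407622] × [0.208702] = 0.00850717
Prior × likelihood for each component:
  P(Z=I)·f_I = 0.59 × 0.0560105 = 0.0330462
  P(Z=II)·f_II = 0.41 × 0.00850717 = 0.00348794
Sum: 0.0330462 + 0.00348794 = 0.0365341
So the posterior for Class I is 0.0330462 / 0.0365341 ≈ 0.905.

0.905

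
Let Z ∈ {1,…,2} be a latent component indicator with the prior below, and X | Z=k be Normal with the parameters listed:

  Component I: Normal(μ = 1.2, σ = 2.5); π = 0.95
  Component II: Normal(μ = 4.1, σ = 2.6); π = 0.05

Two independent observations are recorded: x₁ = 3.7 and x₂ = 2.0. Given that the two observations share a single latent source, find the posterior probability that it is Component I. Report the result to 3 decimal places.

Apply Bayes' rule: the posterior for each component is proportional to its prior times its likelihood at x.
Since both observations come from the same component, the likelihood for component k is f_k(x₁)·f_k(x₂).
  L_I = [(1/(2.5·√(2π)))·exp(−(3.7−1.2)²/(2·2.5²)) = 0.159577·exp(-0.50000) = 0.0967883] × [0.151612] = 0.0146743
  L_II = [(1/(2.6·√(2π)))·exp(−(3.7−4.1)²/(2·2.6²)) = 0.153439·exp(-0.01183) = 0.151634] × [0.110733] = 0.0167909
Weight by the priors:
  w_I·L_I = 0.95 × 0.0146743 = 0.0139406
  w_II·L_II = 0.05 × 0.0167909 = 0.000839545
Sum: 0.0139406 + 0.000839545 = 0.0147801
P(Component I | data) = 0.0139406 / 0.0147801 ≈ 0.943

0.943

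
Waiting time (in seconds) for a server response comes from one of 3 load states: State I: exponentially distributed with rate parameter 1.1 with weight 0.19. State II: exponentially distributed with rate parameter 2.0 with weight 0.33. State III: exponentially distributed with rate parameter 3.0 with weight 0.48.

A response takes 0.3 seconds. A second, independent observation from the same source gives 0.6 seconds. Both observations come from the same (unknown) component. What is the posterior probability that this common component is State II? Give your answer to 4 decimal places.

The responsibility of component k is w_k f_k(x) divided by Σ_j w_j f_j(x).
Since both observations come from the same component, the likelihood for component k is f_k(x₁)·f_k(x₂).
  f_I = [0.790816] × [0.568536] = 0.449608
  f_II = [1.09762] × [0.602388] = 0.661196
  f_III = [1.21971] × [0.495897] = 0.60485
Weight by the priors:
  w_I·f_I = 0.19 × 0.449608 = 0.0854255
  w_II·f_II = 0.33 × 0.661196 = 0.218195
  w_III·f_III = 0.48 × 0.60485 = 0.290328
Normaliser: 0.0854255 + 0.218195 + 0.290328 = 0.593948
P(State II | x) ≈ 0.3674

0.3674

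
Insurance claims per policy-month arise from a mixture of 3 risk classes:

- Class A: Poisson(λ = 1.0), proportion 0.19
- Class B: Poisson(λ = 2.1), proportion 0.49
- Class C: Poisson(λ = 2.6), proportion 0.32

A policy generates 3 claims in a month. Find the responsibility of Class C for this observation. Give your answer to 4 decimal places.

0.4004

Posterior ∝ prior × likelihood, so P(k | x) ∝ P(Z=k) f_k(x); normalise over all components.
Poisson probabilities:
  L_A = e^(−1.0)·1.0^3/3! = 0.0613132
  L_B = e^(−2.1)·2.1^3/3! = 0.189011
  L_C = e^(−2.6)·2.6^3/3! = 0.217572
Unnormalised posteriors:
  P(Z=A)·L_A = 0.19 × 0.0613132 = 0.0116495
  P(Z=B)·L_B = 0.49 × 0.189011 = 0.0926156
  P(Z=C)·L_C = 0.32 × 0.217572 = 0.0696231
Sum: 0.0116495 + 0.0926156 + 0.0696231 = 0.173888
Responsibility of Class C: 0.0696231 / 0.173888 ≈ 0.4004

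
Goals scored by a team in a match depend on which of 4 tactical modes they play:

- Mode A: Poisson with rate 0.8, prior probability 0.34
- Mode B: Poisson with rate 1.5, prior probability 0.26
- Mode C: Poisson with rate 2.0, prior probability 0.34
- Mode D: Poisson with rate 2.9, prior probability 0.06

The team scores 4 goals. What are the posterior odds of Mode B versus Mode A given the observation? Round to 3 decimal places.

4.693

Since P(k|x) ∝ π_k f_k(x), the posterior odds are π_i f_i(x) / (π_j f_j(x)).
Component likelihoods at x = 4 goals:
  f_A = 0.00766855
  f_B = 0.0470665
  f_C = 0.0902235
  f_D = 0.162154
Odds = (0.26/0.34) × (0.0470665/0.00766855) = 0.764706 × 6.13761 ≈ 4.693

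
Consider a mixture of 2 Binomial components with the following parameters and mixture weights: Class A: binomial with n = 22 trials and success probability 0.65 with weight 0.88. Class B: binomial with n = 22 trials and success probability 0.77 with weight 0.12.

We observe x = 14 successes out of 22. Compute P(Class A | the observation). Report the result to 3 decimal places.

The responsibility of component k is π_k f_k(x) divided by Σ_j π_j f_j(x).
Component likelihoods at x = 14 successes out of 22:
  L_A = 0.173049
  L_B = 0.0644957
Unnormalised posteriors:
  π_A·L_A = 0.88 × 0.173049 = 0.152283
  π_B·L_B = 0.12 × 0.0644957 = 0.00773948
Sum: 0.152283 + 0.00773948 = 0.160023
P(Class A | the observation) = 0.152283 / 0.160023 ≈ 0.952

0.952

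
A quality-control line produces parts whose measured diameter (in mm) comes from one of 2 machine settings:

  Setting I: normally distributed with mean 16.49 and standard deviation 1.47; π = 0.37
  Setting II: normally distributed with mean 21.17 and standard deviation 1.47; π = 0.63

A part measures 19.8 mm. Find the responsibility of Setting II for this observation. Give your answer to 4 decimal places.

Apply Bayes' rule: the posterior for each component is proportional to its prior times its likelihood at x.
Normal densities:
  f_I = 0.0215091
  f_II = 0.175786
Weight by the priors:
  π_I·f_I = 0.37 × 0.0215091 = 0.00795837
  π_II·f_II = 0.63 × 0.175786 = 0.110745
Sum: 0.00795837 + 0.110745 = 0.118704
P(Setting II | data) ≈ 0.9330

0.9330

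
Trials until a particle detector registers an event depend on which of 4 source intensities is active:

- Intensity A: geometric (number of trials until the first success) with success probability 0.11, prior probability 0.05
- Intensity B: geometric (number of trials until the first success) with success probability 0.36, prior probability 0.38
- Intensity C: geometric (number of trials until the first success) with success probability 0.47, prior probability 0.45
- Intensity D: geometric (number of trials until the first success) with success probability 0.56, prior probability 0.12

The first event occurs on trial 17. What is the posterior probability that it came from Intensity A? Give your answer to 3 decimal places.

0.880

Apply Bayes' rule: the posterior for each component is proportional to its prior times its likelihood at x.
Component likelihoods at x = 17:
  p_A = 0.0170464
  p_B = 0.000285221
  p_C = 1.82185e-05
  p_D = 1.10517e-06
Prior × likelihood for each component:
  π_A·p_A = 0.05 × 0.0170464 = 0.00085232
  π_B·p_B = 0.38 × 0.000285221 = 0.000108384
  π_C·p_C = 0.45 × 1.82185e-05 = 8.19831e-06
  π_D·p_D = 0.12 × 1.10517e-06 = 1.32621e-07
Sum: 0.00085232 + 0.000108384 + 8.19831e-06 + 1.32621e-07 = 0.000969035
Responsibility of Intensity A: 0.00085232 / 0.000969035 ≈ 0.880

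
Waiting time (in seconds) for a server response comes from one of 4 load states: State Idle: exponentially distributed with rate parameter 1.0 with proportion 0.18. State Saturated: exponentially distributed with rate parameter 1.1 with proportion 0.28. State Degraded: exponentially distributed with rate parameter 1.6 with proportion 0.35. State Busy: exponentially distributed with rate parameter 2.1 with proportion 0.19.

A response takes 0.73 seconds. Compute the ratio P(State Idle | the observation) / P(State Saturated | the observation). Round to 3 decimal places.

0.629

Only the two components matter; the odds are (π_i f_i(x)) / (π_j f_j(x)).
Component likelihoods at x = 0.73 seconds:
  p_Idle = 0.481909
  p_Saturated = 0.492781
  p_Degraded = 0.497581
  p_Busy = 0.453363
0.0867436 / 0.137979 ≈ 0.629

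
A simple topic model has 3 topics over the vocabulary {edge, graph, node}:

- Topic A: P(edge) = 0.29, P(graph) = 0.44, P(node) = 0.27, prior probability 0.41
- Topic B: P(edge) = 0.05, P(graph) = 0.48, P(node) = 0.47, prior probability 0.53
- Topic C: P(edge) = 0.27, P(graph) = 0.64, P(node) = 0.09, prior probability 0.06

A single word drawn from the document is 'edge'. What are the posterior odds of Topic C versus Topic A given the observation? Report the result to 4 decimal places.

0.1362

Only the two components matter; the odds are (w_i f_i(x)) / (w_j f_j(x)).
Categorical probabilities:
  L_A = 0.29
  L_B = 0.05
  L_C = 0.27
0.0162 / 0.1189 ≈ 0.1362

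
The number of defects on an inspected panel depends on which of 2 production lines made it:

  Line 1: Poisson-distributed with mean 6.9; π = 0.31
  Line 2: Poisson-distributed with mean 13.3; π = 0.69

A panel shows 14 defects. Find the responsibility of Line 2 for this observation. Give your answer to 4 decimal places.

0.9731

The responsibility of component k is P(Z=k) f_k(x) divided by Σ_j P(Z=j) f_j(x).
Poisson probabilities:
  f_1 = e^(−6.9)·6.9^14/14! = 0.00640984
  f_2 = e^(−13.3)·13.3^14/14! = 0.104087
Prior × likelihood for each component:
  P(Z=1)·f_1 = 0.31 × 0.00640984 = 0.00198705
  P(Z=2)·f_2 = 0.69 × 0.104087 = 0.0718203
Marginal: 0.00198705 + 0.0718203 = 0.0738073
So the posterior for Line 2 is 0.0718203 / 0.0738073 ≈ 0.9731.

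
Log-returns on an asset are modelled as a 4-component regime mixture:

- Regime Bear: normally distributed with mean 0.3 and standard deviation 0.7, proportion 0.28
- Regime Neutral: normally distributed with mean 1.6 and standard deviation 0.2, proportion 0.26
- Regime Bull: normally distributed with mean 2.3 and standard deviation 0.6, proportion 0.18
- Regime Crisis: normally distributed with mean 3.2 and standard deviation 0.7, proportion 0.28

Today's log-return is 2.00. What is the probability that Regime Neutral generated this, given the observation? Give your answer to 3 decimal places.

0.318

P(component k | x) = π_k·f_k(x) / marginal(x), where marginal(x) = Σ_j π_j·f_j(x).
Component likelihoods at x = 2.00:
  p_Bear = (1/(0.7·√(2π)))·exp(−(2.00−0.3)²/(2·0.7²)) = 0.569918·exp(-2.94898) = 0.0298598
  p_Neutral = (1/(0.2·√(2π)))·exp(−(2.00−1.6)²/(2·0.2²)) = 1.994711·exp(-2.00000) = 0.269955
  p_Bull = (1/(0.6·√(2π)))·exp(−(2.00−2.3)²/(2·0.6²)) = 0.664904·exp(-0.12500) = 0.586776
  p_Crisis = (1/(0.7·√(2π)))·exp(−(2.00−3.2)²/(2·0.7²)) = 0.569918·exp(-1.46939) = 0.131119
Multiply by the mixture weights:
  π_Bear·p_Bear = 0.28 × 0.0298598 = 0.00836074
  π_Neutral·p_Neutral = 0.26 × 0.269955 = 0.0701883
  π_Bull·p_Bull = 0.18 × 0.586776 = 0.10562
  π_Crisis·p_Crisis = 0.28 × 0.131119 = 0.0367133
Denominator: 0.00836074 + 0.0701883 + 0.10562 + 0.0367133 = 0.220882
P(Regime Neutral | data) ≈ 0.318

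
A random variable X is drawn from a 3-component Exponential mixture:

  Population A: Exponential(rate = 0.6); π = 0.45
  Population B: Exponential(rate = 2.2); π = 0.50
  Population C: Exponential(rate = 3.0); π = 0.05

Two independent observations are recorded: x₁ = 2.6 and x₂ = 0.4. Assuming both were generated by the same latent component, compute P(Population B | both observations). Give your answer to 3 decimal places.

0.109

Posterior ∝ prior × likelihood, so P(k | x) ∝ w_k f_k(x); normalise over all components.
Since both observations come from the same component, the likelihood for component k is f_k(x₁)·f_k(x₂).
  f_A = [0.6·e^(−0.6·2.6) = 0.6·e^(−1.5600) = 0.126082] × [0.471977] = 0.0595076
  f_B = [2.2·e^(−2.2·2.6) = 2.2·e^(−5.7200) = 0.00721536] × [0.912522] = 0.00658418
  f_C = [3.0·e^(−3.0·2.6) = 3.0·e^(−7.8000) = 0.0012292] × [0.903583] = 0.00111069
Unnormalised posteriors:
  w_A·f_A = 0.45 × 0.0595076 = 0.0267784
  w_B·f_B = 0.50 × 0.00658418 = 0.00329209
  w_C·f_C = 0.05 × 0.00111069 = 5.55344e-05
Normaliser: 0.0267784 + 0.00329209 + 5.55344e-05 = 0.030126
So the posterior for Population B is 0.00329209 / 0.030126 ≈ 0.109.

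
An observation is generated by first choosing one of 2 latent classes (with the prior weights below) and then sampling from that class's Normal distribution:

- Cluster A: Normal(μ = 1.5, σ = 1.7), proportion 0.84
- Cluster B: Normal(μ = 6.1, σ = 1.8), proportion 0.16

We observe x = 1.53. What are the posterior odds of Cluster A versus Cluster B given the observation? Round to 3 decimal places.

Posterior odds = (w_i f_i(x)) / (w_j f_j(x)); the normalising sum cancels.
Component likelihoods at x = 1.53:
  L_A = 0.234635
  L_B = 0.00882909
0.197094 / 0.00141265 ≈ 139.520

139.520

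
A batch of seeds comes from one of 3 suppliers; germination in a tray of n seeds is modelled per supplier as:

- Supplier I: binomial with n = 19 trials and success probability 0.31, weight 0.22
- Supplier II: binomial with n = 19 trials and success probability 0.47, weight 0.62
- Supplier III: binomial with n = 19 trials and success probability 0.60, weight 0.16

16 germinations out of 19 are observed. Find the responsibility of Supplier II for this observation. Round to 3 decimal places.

The responsibility of component k is P(Z=k) f_k(x) divided by Σ_j P(Z=j) f_j(x).
Component likelihoods at x = 16 germinations out of 19:
  L_I = C(19,16)·0.31^16·0.69^3 = 969·7.27423e-09·0.328509 = 2.31557e-06
  L_II = C(19,16)·0.47^16·0.53^3 = 969·5.66977e-06·0.148877 = 0.000817932
  L_III = C(19,16)·0.60^16·0.40^3 = 969·0.000282111·0.064 = 0.0174954
Unnormalised posteriors:
  P(Z=I)·L_I = 0.22 × 2.31557e-06 = 5.09426e-07
  P(Z=II)·L_II = 0.62 × 0.000817932 = 0.000507118
  P(Z=III)·L_III = 0.16 × 0.0174954 = 0.00279926
Evidence: 5.09426e-07 + 0.000507118 + 0.00279926 = 0.00330689
So the posterior for Supplier II is 0.000507118 / 0.00330689 ≈ 0.153.

0.153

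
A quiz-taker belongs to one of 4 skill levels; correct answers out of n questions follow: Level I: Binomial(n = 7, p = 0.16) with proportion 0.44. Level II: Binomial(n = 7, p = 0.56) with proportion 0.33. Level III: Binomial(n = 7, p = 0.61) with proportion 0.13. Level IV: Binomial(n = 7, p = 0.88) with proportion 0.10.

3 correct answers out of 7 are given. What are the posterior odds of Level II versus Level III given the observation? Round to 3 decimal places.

3.182

Only the two components matter; the odds are (P(Z=i) f_i(x)) / (P(Z=j) f_j(x)).
Evaluate each component's likelihood at the observed value:
  f_I = 0.0713748
  f_II = 0.230379
  f_III = 0.183788
  f_IV = 0.00494585
Posterior odds = (P(Z=II)·f_II) / (P(Z=III)·f_III) = (0.33·0.230379) / (0.13·0.183788) = 0.0760251 / 0.0238924 ≈ 3.182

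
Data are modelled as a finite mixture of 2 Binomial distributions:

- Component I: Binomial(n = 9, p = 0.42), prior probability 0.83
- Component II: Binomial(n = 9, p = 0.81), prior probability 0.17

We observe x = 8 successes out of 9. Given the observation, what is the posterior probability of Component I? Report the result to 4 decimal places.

By Bayes' theorem, P(k | x) = P(Z=k) f_k(x) / Σ_j P(Z=j) f_j(x).
Component likelihoods at x = 8 successes out of 9:
  f_I = C(9,8)·0.42^8·0.58^1 = 9·0.000968265·0.58 = 0.00505434
  f_II = C(9,8)·0.81^8·0.19^1 = 9·0.185302·0.19 = 0.316866
Unnormalised posteriors:
  P(Z=I)·f_I = 0.83 × 0.00505434 = 0.00419511
  P(Z=II)·f_II = 0.17 × 0.316866 = 0.0538673
Normaliser: 0.00419511 + 0.0538673 = 0.0580624
So the posterior for Component I is 0.00419511 / 0.0580624 ≈ 0.0723.

0.0723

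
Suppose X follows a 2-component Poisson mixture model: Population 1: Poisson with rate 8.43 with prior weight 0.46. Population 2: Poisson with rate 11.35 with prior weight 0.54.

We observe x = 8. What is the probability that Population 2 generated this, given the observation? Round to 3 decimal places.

0.406

P(component k | x) = π_k·f_k(x) / marginal(x), where marginal(x) = Σ_j π_j·f_j(x).
Poisson probabilities:
  L_1 = 0.138038
  L_2 = 0.0803904
Multiply by the mixture weights:
  π_1·L_1 = 0.46 × 0.138038 = 0.0634973
  π_2·L_2 = 0.54 × 0.0803904 = 0.0434108
Evidence: 0.0634973 + 0.0434108 = 0.106908
P(Population 2 | the observation) ≈ 0.406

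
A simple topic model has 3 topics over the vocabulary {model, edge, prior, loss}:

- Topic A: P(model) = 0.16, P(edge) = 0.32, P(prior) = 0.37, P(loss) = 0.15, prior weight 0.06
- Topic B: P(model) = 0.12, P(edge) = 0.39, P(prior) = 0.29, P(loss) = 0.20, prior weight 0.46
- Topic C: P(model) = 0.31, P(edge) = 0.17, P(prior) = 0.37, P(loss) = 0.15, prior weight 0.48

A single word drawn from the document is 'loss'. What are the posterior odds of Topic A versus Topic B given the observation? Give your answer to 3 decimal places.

The posterior odds equal the prior odds times the likelihood ratio: (π_i/π_j)·(f_i(x)/f_j(x)).
Categorical probabilities:
  p_A = 0.15
  p_B = 0.2
  p_C = 0.15
Odds = (0.06/0.46) × (0.15/0.2) = 0.130435 × 0.75 ≈ 0.098

0.098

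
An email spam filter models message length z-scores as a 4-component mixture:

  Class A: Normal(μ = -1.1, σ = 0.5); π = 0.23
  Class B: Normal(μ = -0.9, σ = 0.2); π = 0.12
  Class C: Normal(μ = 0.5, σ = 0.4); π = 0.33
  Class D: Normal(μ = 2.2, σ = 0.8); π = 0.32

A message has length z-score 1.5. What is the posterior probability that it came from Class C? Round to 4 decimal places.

0.1173

The responsibility of component k is π_k f_k(x) divided by Σ_j π_j f_j(x).
Component likelihoods at x = 1.5:
  f_A = 1.07221e-06
  f_B = 1.07319e-31
  f_C = 0.0438208
  f_D = 0.340069
Unnormalised posteriors:
  π_A·f_A = 0.23 × 1.07221e-06 = 2.46608e-07
  π_B·f_B = 0.12 × 1.07319e-31 = 1.28783e-32
  π_C·f_C = 0.33 × 0.0438208 = 0.0144608
  π_D·f_D = 0.32 × 0.340069 = 0.108822
Marginal: 2.46608e-07 + 1.28783e-32 + 0.0144608 + 0.108822 = 0.123283
P(Class C | 1.5) ≈ 0.1173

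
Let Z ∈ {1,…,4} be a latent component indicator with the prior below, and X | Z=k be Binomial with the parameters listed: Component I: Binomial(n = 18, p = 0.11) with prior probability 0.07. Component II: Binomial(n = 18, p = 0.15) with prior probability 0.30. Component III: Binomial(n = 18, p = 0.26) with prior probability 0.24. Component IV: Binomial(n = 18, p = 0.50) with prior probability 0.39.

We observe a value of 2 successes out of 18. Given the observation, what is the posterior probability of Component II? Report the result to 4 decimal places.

0.6551

Apply Bayes' rule: the posterior for each component is proportional to its prior times its likelihood at x.
Component likelihoods at x = 2 successes out of 18:
  p_I = 0.286891
  p_II = 0.255609
  p_III = 0.0836268
  p_IV = 0.000583649
Multiply by the mixture weights:
  π_I·p_I = 0.07 × 0.286891 = 0.0200824
  π_II·p_II = 0.30 × 0.255609 = 0.0766828
  π_III·p_III = 0.24 × 0.0836268 = 0.0200704
  π_IV·p_IV = 0.39 × 0.000583649 = 0.000227623
Normaliser: 0.0200824 + 0.0766828 + 0.0200704 + 0.000227623 = 0.117063
Responsibility of Component II: 0.0766828 / 0.117063 ≈ 0.6551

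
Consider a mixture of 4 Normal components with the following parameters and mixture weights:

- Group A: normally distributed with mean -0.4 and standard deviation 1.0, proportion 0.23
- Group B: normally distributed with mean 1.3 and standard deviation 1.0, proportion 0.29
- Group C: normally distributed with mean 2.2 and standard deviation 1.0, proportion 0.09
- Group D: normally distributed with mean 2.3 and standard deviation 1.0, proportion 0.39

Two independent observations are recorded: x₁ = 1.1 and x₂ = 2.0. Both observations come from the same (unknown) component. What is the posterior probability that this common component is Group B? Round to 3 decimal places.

0.488

P(component k | x) = P(Z=k)·f_k(x) / marginal(x), where marginal(x) = Σ_j P(Z=j)·f_j(x).
Since both observations come from the same component, the likelihood for component k is f_k(x₁)·f_k(x₂).
  p_A = [(1/(1.0·√(2π)))·exp(−(1.1−-0.4)²/(2·1.0²)) = 0.398942·exp(-1.12500) = 0.129518] × [0.0223945] = 0.00290049
  p_B = [(1/(1.0·√(2π)))·exp(−(1.1−1.3)²/(2·1.0²)) = 0.398942·exp(-0.02000) = 0.391043] × [0.312254] = 0.122105
  p_C = [(1/(1.0·√(2π)))·exp(−(1.1−2.2)²/(2·1.0²)) = 0.398942·exp(-0.60500) = 0.217852] × [0.391043] = 0.0851895
  p_D = [(1/(1.0·√(2π)))·exp(−(1.1−2.3)²/(2·1.0²)) = 0.398942·exp(-0.72000) = 0.194186] × [0.381388] = 0.0740602
Prior × likelihood for each component:
  P(Z=A)·p_A = 0.23 × 0.00290049 = 0.000667112
  P(Z=B)·p_B = 0.29 × 0.122105 = 0.0354103
  P(Z=C)·p_C = 0.09 × 0.0851895 = 0.00766706
  P(Z=D)·p_D = 0.39 × 0.0740602 = 0.0288835
Evidence: 0.000667112 + 0.0354103 + 0.00766706 + 0.0288835 = 0.072628
Responsibility of Group B: 0.0354103 / 0.072628 ≈ 0.488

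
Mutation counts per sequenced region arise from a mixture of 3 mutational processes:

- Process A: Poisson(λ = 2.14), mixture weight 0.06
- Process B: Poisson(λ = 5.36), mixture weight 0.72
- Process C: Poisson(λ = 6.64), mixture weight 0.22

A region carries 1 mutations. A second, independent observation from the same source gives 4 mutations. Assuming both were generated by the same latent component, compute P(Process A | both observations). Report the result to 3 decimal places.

0.331

Posterior ∝ prior × likelihood, so P(k | x) ∝ w_k f_k(x); normalise over all components.
Since both observations come from the same component, the likelihood for component k is f_k(x₁)·f_k(x₂).
  L_A = [e^(−2.14)·2.14^1/1! = 0.251781] × [0.102814] = 0.0258867
  L_B = [e^(−5.36)·5.36^1/1! = 0.0251969] × [0.16167] = 0.00407358
  L_C = [e^(−6.64)·6.64^1/1! = 0.00867866] × [0.105863] = 0.000918752
Multiply by the mixture weights:
  w_A·L_A = 0.06 × 0.0258867 = 0.0015532
  w_B·L_B = 0.72 × 0.00407358 = 0.00293297
  w_C·L_C = 0.22 × 0.000918752 = 0.000202126
Sum: 0.0015532 + 0.00293297 + 0.000202126 = 0.0046883
Responsibility of Process A: 0.0015532 / 0.0046883 ≈ 0.331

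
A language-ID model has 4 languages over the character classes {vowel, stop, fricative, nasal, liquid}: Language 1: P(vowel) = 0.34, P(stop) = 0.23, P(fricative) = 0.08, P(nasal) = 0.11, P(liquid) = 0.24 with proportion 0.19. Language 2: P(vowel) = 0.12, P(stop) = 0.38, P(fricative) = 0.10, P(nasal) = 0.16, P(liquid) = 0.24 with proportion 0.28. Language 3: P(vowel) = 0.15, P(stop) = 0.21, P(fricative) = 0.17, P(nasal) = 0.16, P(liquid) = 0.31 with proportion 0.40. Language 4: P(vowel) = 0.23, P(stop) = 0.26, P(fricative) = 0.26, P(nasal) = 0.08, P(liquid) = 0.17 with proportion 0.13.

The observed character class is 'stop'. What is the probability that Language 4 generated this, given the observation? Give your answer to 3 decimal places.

0.126

Apply Bayes' rule: the posterior for each component is proportional to its prior times its likelihood at x.
Component likelihoods at x = 'stop':
  p_1 = 0.23
  p_2 = 0.38
  p_3 = 0.21
  p_4 = 0.26
Weight by the priors:
  w_1·p_1 = 0.19 × 0.23 = 0.0437
  w_2·p_2 = 0.28 × 0.38 = 0.1064
  w_3·p_3 = 0.40 × 0.21 = 0.084
  w_4·p_4 = 0.13 × 0.26 = 0.0338
Sum: 0.0437 + 0.1064 + 0.084 + 0.0338 = 0.2679
P(Language 4 | the observation) = 0.0338 / 0.2679 ≈ 0.126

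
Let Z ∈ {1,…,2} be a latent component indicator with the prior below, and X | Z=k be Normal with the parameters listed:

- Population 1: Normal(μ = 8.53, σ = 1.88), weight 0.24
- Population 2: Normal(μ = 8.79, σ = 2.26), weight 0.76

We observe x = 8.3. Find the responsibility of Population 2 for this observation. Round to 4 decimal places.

P(component k | x) = w_k·f_k(x) / marginal(x), where marginal(x) = Σ_j w_j·f_j(x).
Normal densities:
  L_1 = 0.210621
  L_2 = 0.172422
Prior × likelihood for each component:
  w_1·L_1 = 0.24 × 0.210621 = 0.0505491
  w_2·L_2 = 0.76 × 0.172422 = 0.131041
Normaliser: 0.0505491 + 0.131041 = 0.18159
P(Population 2 | 8.3) = 0.131041 / 0.18159 ≈ 0.7216

0.7216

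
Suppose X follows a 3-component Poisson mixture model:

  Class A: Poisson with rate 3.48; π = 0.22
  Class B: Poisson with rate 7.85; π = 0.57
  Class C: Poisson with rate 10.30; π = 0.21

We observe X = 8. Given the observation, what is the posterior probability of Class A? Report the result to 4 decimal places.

0.0344

Apply Bayes' rule: the posterior for each component is proportional to its prior times its likelihood at x.
Evaluate each component's likelihood at the observed value:
  f_A = e^(−3.48)·3.48^8/8! = 0.016435
  f_B = e^(−7.85)·7.85^8/8! = 0.139388
  f_C = e^(−10.30)·10.30^8/8! = 0.105668
Weight by the priors:
  π_A·f_A = 0.22 × 0.016435 = 0.00361569
  π_B·f_B = 0.57 × 0.139388 = 0.0794511
  π_C·f_C = 0.21 × 0.105668 = 0.0221903
Normaliser: 0.00361569 + 0.0794511 + 0.0221903 = 0.105257
Responsibility of Class A: 0.00361569 / 0.105257 ≈ 0.0344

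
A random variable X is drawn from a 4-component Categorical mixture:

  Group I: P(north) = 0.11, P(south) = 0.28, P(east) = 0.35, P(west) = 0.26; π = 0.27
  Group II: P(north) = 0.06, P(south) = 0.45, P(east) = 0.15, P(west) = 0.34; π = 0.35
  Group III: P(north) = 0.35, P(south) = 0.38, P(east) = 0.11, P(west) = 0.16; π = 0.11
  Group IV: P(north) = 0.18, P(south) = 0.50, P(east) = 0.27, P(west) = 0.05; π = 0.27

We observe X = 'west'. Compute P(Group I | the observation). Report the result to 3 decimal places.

Posterior ∝ prior × likelihood, so P(k | x) ∝ π_k f_k(x); normalise over all components.
Component likelihoods at x = 'west':
  L_I = 0.26
  L_II = 0.34
  L_III = 0.16
  L_IV = 0.05
Unnormalised posteriors:
  π_I·L_I = 0.27 × 0.26 = 0.0702
  π_II·L_II = 0.35 × 0.34 = 0.119
  π_III·L_III = 0.11 × 0.16 = 0.0176
  π_IV·L_IV = 0.27 × 0.05 = 0.0135
Evidence: 0.0702 + 0.119 + 0.0176 + 0.0135 = 0.2203
P(Group I | 'west') = 0.0702 / 0.2203 ≈ 0.319

0.319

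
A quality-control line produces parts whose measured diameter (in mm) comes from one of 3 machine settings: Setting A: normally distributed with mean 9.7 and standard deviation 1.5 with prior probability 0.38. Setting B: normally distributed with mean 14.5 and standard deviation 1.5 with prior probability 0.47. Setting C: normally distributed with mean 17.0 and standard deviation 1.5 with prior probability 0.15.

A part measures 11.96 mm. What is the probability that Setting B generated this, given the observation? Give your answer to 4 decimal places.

P(component k | x) = P(Z=k)·f_k(x) / marginal(x), where marginal(x) = Σ_j P(Z=j)·f_j(x).
Normal densities:
  f_A = (1/(1.5·√(2π)))·exp(−(11.96−9.7)²/(2·1.5²)) = 0.265962·exp(-1.13502) = 0.085484
  f_B = (1/(1.5·√(2π)))·exp(−(11.96−14.5)²/(2·1.5²)) = 0.265962·exp(-1.43369) = 0.0634126
  f_C = (1/(1.5·√(2π)))·exp(−(11.96−17.0)²/(2·1.5²)) = 0.265962·exp(-5.64480) = 0.000940402
Unnormalised posteriors:
  P(Z=A)·f_A = 0.38 × 0.085484 = 0.0324839
  P(Z=B)·f_B = 0.47 × 0.0634126 = 0.0298039
  P(Z=C)·f_C = 0.15 × 0.000940402 = 0.00014106
Denominator: 0.0324839 + 0.0298039 + 0.00014106 = 0.0624289
Responsibility of Setting B: 0.0298039 / 0.0624289 ≈ 0.4774

0.4774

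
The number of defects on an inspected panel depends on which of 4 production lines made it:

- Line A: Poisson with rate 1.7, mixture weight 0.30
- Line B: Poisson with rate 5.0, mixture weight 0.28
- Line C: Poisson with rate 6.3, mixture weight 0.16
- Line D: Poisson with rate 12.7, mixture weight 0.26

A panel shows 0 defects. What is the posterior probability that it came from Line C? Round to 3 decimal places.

P(component k | x) = w_k·f_k(x) / marginal(x), where marginal(x) = Σ_j w_j·f_j(x).
Component likelihoods at x = 0 defects:
  L_A = 0.182684
  L_B = 0.00673795
  L_C = 0.0018363
  L_D = 3.05113e-06
Weight by the priors:
  w_A·L_A = 0.30 × 0.182684 = 0.0548051
  w_B·L_B = 0.28 × 0.00673795 = 0.00188663
  w_C·L_C = 0.16 × 0.0018363 = 0.000293809
  w_D·L_D = 0.26 × 3.05113e-06 = 7.93293e-07
Evidence: 0.0548051 + 0.00188663 + 0.000293809 + 7.93293e-07 = 0.0569863
P(Line C | 0 defects) ≈ 0.005

0.005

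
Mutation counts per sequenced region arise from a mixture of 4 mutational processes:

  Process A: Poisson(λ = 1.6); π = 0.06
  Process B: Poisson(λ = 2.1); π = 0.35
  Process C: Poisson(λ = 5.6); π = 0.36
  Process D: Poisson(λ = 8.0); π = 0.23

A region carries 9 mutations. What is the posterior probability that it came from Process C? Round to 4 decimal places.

Posterior ∝ prior × likelihood, so P(k | x) ∝ π_k f_k(x); normalise over all components.
Poisson probabilities:
  f_A = e^(−1.6)·1.6^9/9! = 3.82336e-05
  f_B = e^(−2.1)·2.1^9/9! = 0.000268035
  f_C = e^(−5.6)·5.6^9/9! = 0.0551925
  f_D = e^(−8.0)·8.0^9/9! = 0.124077
Prior × likelihood for each component:
  π_A·f_A = 0.06 × 3.82336e-05 = 2.29402e-06
  π_B·f_B = 0.35 × 0.000268035 = 9.38124e-05
  π_C·f_C = 0.36 × 0.0551925 = 0.0198693
  π_D·f_D = 0.23 × 0.124077 = 0.0285377
Denominator: 2.29402e-06 + 9.38124e-05 + 0.0198693 + 0.0285377 = 0.0485031
So the posterior for Process C is 0.0198693 / 0.0485031 ≈ 0.4097.

0.4097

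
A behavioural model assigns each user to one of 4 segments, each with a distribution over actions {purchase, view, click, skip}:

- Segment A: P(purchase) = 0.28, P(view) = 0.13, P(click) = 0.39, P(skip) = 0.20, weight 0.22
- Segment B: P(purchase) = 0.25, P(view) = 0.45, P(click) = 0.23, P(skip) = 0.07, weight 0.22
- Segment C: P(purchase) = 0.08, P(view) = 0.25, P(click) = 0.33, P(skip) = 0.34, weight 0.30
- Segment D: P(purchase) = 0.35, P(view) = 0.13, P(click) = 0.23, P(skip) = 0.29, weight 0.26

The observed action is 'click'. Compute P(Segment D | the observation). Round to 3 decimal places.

Apply Bayes' rule: the posterior for each component is proportional to its prior times its likelihood at x.
Component likelihoods at x = 'click':
  p_A = 0.39
  p_B = 0.23
  p_C = 0.33
  p_D = 0.23
Weight by the priors:
  P(Z=A)·p_A = 0.22 × 0.39 = 0.0858
  P(Z=B)·p_B = 0.22 × 0.23 = 0.0506
  P(Z=C)·p_C = 0.30 × 0.33 = 0.099
  P(Z=D)·p_D = 0.26 × 0.23 = 0.0598
Marginal: 0.0858 + 0.0506 + 0.099 + 0.0598 = 0.2952
P(Segment D | 'click') = 0.0598 / 0.2952 ≈ 0.203

0.203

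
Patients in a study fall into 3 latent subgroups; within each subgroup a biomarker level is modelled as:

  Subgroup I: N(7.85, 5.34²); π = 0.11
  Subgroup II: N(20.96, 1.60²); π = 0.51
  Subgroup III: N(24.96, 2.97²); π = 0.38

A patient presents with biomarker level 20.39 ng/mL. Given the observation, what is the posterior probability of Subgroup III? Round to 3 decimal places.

Posterior ∝ prior × likelihood, so P(k | x) ∝ P(Z=k) f_k(x); normalise over all components.
Component likelihoods at x = 20.39 ng/mL:
  p_I = (1/(5.34·√(2π)))·exp(−(20.39−7.85)²/(2·5.34²)) = 0.074708·exp(-2.75729) = 0.00474125
  p_II = (1/(1.60·√(2π)))·exp(−(20.39−20.96)²/(2·1.60²)) = 0.249339·exp(-0.06346) = 0.234008
  p_III = (1/(2.97·√(2π)))·exp(−(20.39−24.96)²/(2·2.97²)) = 0.134324·exp(-1.18383) = 0.0411171
Multiply by the mixture weights:
  P(Z=I)·p_I = 0.11 × 0.00474125 = 0.000521537
  P(Z=II)·p_II = 0.51 × 0.234008 = 0.119344
  P(Z=III)·p_III = 0.38 × 0.0411171 = 0.0156245
Sum: 0.000521537 + 0.119344 + 0.0156245 = 0.13549
Responsibility of Subgroup III: 0.0156245 / 0.13549 ≈ 0.115

0.115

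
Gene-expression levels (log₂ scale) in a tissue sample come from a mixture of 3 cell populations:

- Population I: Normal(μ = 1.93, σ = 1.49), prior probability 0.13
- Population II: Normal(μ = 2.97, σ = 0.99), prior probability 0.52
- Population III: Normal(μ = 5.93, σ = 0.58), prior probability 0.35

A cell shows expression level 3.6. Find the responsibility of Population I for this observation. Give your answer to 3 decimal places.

P(component k | x) = w_k·f_k(x) / marginal(x), where marginal(x) = Σ_j w_j·f_j(x).
Evaluate each component's likelihood at the observed value:
  L_I = 0.14287
  L_II = 0.329109
  L_III = 0.000215333
Unnormalised posteriors:
  w_I·L_I = 0.13 × 0.14287 = 0.0185732
  w_II·L_II = 0.52 × 0.329109 = 0.171136
  w_III·L_III = 0.35 × 0.000215333 = 7.53665e-05
Normaliser: 0.0185732 + 0.171136 + 7.53665e-05 = 0.189785
So the posterior for Population I is 0.0185732 / 0.189785 ≈ 0.098.

0.098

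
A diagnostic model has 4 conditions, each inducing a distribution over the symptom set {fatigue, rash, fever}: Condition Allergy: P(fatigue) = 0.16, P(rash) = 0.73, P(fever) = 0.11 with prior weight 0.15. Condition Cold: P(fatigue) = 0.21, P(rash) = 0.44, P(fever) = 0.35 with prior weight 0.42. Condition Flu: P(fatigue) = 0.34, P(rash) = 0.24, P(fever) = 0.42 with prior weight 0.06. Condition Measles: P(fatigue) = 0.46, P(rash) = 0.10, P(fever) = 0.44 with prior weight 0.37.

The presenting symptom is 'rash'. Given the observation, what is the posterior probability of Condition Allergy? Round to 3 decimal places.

Apply Bayes' rule: the posterior for each component is proportional to its prior times its likelihood at x.
Component likelihoods at x = 'rash':
  L_Allergy = P(rash | comp) = 0.73
  L_Cold = P(rash | comp) = 0.44
  L_Flu = P(rash | comp) = 0.24
  L_Measles = P(rash | comp) = 0.10
Prior × likelihood for each component:
  w_Allergy·L_Allergy = 0.15 × 0.73 = 0.1095
  w_Cold·L_Cold = 0.42 × 0.44 = 0.1848
  w_Flu·L_Flu = 0.06 × 0.24 = 0.0144
  w_Measles·L_Measles = 0.37 × 0.1 = 0.037
Denominator: 0.1095 + 0.1848 + 0.0144 + 0.037 = 0.3457
P(Condition Allergy | data) = 0.1095 / 0.3457 ≈ 0.317

0.317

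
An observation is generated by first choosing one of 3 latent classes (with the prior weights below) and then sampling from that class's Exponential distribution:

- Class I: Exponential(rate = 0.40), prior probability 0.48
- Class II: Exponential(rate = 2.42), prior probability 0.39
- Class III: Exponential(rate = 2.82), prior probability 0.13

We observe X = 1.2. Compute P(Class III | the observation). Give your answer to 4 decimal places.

P(component k | x) = P(Z=k)·f_k(x) / marginal(x), where marginal(x) = Σ_j P(Z=j)·f_j(x).
Component likelihoods at x = 1.2:
  f_I = 0.40·e^(−0.40·1.2) = 0.40·e^(−0.4800) = 0.247513
  f_II = 2.42·e^(−2.42·1.2) = 2.42·e^(−2.9040) = 0.132625
  f_III = 2.82·e^(−2.82·1.2) = 2.82·e^(−3.3840) = 0.0956305
Multiply by the mixture weights:
  P(Z=I)·f_I = 0.48 × 0.247513 = 0.118806
  P(Z=II)·f_II = 0.39 × 0.132625 = 0.0517236
  P(Z=III)·f_III = 0.13 × 0.0956305 = 0.012432
Sum: 0.118806 + 0.0517236 + 0.012432 = 0.182962
So the posterior for Class III is 0.012432 / 0.182962 ≈ 0.0679.

0.0679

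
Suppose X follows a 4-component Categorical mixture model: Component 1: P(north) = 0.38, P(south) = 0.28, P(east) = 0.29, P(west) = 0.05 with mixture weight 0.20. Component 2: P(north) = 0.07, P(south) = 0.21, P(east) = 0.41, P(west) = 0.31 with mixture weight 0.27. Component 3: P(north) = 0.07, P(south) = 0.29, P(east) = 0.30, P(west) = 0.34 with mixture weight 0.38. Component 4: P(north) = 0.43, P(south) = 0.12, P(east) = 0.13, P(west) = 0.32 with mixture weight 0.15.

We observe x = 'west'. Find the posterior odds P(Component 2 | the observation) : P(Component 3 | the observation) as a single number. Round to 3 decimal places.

0.648

The posterior odds equal the prior odds times the likelihood ratio: (P(Z=i)/P(Z=j))·(f_i(x)/f_j(x)).
Component likelihoods at x = 'west':
  L_1 = P(west | comp) = 0.05
  L_2 = P(west | comp) = 0.31
  L_3 = P(west | comp) = 0.34
  L_4 = P(west | comp) = 0.32
Odds = (0.27/0.38) × (0.31/0.34) = 0.710526 × 0.911765 ≈ 0.648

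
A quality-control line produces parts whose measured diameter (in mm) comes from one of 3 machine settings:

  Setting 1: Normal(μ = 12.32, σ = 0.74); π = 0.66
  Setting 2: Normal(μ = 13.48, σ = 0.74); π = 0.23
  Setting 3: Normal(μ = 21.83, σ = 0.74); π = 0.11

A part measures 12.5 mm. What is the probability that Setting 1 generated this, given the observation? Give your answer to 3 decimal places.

The responsibility of component k is w_k f_k(x) divided by Σ_j w_j f_j(x).
Component likelihoods at x = 12.5 mm:
  f_1 = (1/(0.74·√(2π)))·exp(−(12.5−12.32)²/(2·0.74²)) = 0.539111·exp(-0.02958) = 0.523396
  f_2 = (1/(0.74·√(2π)))·exp(−(12.5−13.48)²/(2·0.74²)) = 0.539111·exp(-0.87692) = 0.224304
  f_3 = (1/(0.74·√(2π)))·exp(−(12.5−21.83)²/(2·0.74²)) = 0.539111·exp(-79.48220) = 1.63305e-35
Prior × likelihood for each component:
  w_1·f_1 = 0.66 × 0.523396 = 0.345441
  w_2·f_2 = 0.23 × 0.224304 = 0.05159
  w_3·f_3 = 0.11 × 1.63305e-35 = 1.79636e-36
Normaliser: 0.345441 + 0.05159 + 1.79636e-36 = 0.397031
P(Setting 1 | x) = 0.345441 / 0.397031 ≈ 0.870

0.870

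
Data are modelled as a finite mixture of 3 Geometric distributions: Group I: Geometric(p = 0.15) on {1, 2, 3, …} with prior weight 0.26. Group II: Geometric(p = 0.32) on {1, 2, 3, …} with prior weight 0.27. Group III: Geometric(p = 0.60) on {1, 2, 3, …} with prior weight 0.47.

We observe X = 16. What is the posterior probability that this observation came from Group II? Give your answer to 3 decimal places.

0.072

By Bayes' theorem, P(k | x) = π_k f_k(x) / Σ_j π_j f_j(x).
Evaluate each component's likelihood at the observed value:
  p_I = 0.15·(1−0.15)^15 = 0.15·0.0873542 = 0.0131031
  p_II = 0.32·(1−0.32)^15 = 0.32·0.0030735 = 0.000983521
  p_III = 0.60·(1−0.60)^15 = 0.60·1.07374e-06 = 6.44245e-07
Weight by the priors:
  π_I·p_I = 0.26 × 0.0131031 = 0.00340681
  π_II·p_II = 0.27 × 0.000983521 = 0.000265551
  π_III·p_III = 0.47 × 6.44245e-07 = 3.02795e-07
Marginal: 0.00340681 + 0.000265551 + 3.02795e-07 = 0.00367267
P(Group II | 16) = 0.000265551 / 0.00367267 ≈ 0.072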